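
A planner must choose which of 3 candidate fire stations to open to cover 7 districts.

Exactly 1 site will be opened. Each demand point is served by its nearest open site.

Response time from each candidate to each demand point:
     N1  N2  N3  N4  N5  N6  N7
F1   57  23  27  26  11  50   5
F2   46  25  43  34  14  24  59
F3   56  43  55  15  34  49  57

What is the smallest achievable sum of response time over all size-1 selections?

199

Open {F1}.
  N1→F1 57, N2→F1 23, N3→F1 27, N4→F1 26, N5→F1 11, N6→F1 50, N7→F1 5  ⇒ total 199.
Compare {F2}: total 245.
Compare {F3}: total 309.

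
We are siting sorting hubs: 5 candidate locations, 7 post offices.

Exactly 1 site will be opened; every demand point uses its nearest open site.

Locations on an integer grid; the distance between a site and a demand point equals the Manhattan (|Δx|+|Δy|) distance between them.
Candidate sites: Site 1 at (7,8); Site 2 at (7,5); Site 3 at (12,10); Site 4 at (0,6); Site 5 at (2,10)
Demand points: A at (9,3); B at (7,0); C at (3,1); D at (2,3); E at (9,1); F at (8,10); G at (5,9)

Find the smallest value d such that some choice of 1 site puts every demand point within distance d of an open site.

Open {Site 2}.
  Farthest demand point is C at distance 8 (to Site 2); all others are ≤ 8.
With {Site 1} the worst case is 11.
With {Site 4} the worst case is 14.
No size-1 selection achieves below 8.

8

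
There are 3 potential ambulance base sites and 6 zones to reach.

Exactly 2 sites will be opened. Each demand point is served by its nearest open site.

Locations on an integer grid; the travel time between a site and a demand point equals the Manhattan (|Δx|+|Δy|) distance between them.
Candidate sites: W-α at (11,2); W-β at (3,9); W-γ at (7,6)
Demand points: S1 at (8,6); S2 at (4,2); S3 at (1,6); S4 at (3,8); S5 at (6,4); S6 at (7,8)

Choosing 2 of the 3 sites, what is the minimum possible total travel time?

19

Open {W-β, W-γ}.
  S1→W-γ 1, S2→W-γ 7, S3→W-β 5, S4→W-β 1, S5→W-γ 3, S6→W-γ 2  ⇒ total 19.
Compare {W-α, W-γ}: total 25.
Compare {W-α, W-β}: total 32.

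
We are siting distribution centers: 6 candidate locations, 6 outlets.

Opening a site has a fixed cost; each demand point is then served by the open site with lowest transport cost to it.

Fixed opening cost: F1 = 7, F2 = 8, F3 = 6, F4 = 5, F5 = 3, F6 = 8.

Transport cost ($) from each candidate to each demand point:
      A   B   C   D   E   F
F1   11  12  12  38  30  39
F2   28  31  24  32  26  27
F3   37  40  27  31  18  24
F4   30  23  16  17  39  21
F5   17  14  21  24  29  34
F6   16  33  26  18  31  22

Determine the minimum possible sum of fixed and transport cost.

109

Open {F1, F3, F4}: assign each demand point to its cheapest open site.
  A→F1 11, B→F1 12, C→F1 12, D→F4 17, E→F3 18, F→F4 21
  transport cost 91, fixed 18 → total 109.
Compare {F1, F3, F4, F5}: transport cost 91 + fixed 21 = 112.
Compare {F1, F3, F6}: transport cost 93 + fixed 21 = 114.
Compare {F1, F4}: transport cost 103 + fixed 12 = 115.
All other subsets cost ≥ 112. Minimum total cost: 109.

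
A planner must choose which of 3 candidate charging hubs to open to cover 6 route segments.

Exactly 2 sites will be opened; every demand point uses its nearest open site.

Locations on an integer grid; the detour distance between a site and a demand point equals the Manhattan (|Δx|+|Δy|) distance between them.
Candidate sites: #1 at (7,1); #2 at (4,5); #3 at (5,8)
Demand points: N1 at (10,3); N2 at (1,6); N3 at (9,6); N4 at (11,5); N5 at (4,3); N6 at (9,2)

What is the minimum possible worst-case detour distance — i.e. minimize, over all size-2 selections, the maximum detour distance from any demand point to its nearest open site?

Open {#1, #2}.
  Farthest demand point is N4 at detour distance 7 (to #2); all others are ≤ 7.
With {#1, #3} the worst case is 8.
With {#2, #3} the worst case is 8.
No size-2 selection achieves below 7.

7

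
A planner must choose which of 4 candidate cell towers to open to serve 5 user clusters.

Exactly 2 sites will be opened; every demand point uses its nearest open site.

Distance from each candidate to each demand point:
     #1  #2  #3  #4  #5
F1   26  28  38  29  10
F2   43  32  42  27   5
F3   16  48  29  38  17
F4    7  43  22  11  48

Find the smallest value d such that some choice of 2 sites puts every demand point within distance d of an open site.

28

Open {F1, F4}.
  Farthest demand point is #2 at distance 28 (to F1); all others are ≤ 28.
With {F1, F3} the worst case is 29.
With {F2, F3} the worst case is 32.
No size-2 selection achieves below 28.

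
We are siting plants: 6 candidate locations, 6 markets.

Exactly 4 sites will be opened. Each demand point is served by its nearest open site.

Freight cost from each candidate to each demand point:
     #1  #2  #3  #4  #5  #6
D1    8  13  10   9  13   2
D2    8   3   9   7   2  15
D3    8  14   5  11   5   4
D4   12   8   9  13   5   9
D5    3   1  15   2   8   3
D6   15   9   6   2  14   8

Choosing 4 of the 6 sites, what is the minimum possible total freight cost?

Open {D1, D2, D3, D5}.
  #1→D5 3, #2→D5 1, #3→D3 5, #4→D5 2, #5→D2 2, #6→D1 2  ⇒ total 15.
Compare {D1, D2, D5, D6}: total 16.
Compare {D2, D3, D4, D5}: total 16.
No size-4 selection does better; minimum is 15.

15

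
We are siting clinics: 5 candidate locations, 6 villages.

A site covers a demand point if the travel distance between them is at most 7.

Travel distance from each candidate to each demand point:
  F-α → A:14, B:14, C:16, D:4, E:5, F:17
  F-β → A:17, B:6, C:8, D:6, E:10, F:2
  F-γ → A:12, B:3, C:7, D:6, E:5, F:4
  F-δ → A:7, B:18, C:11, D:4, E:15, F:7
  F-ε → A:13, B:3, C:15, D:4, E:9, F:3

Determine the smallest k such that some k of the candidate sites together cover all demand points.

2

Coverage sets (demand points within 7 of each site):
  F-α: {D, E}
  F-β: {B, D, F}
  F-γ: {B, C, D, E, F}
  F-δ: {A, D, F}
  F-ε: {B, D, F}
No single site covers all 6 demand points.
But {F-γ, F-δ} covers everything, so the minimum is 2.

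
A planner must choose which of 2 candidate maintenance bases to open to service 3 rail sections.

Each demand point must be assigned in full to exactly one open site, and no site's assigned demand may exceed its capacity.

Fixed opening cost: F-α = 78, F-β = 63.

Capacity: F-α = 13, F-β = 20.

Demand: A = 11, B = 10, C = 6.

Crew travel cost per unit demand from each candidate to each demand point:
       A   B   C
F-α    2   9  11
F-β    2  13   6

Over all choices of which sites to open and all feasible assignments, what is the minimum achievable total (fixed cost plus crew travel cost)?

Open {F-α, F-β}; cheapest assignment that respects the capacities:
  F-α (cap 13, load 10): B — cost 10×9 = 90
  F-β (cap 20, load 17): A, C — cost 11×2 + 6×6 = 58
  Shipping 148, fixed 141 → total 289.
  Any other capacity-feasible assignment to {F-α, F-β} ships for at least 148.
Total demand is 27 and no other set of sites has combined capacity ≥ 27, so {F-α, F-β} is the only feasible choice of open sites. Minimum: 289.

289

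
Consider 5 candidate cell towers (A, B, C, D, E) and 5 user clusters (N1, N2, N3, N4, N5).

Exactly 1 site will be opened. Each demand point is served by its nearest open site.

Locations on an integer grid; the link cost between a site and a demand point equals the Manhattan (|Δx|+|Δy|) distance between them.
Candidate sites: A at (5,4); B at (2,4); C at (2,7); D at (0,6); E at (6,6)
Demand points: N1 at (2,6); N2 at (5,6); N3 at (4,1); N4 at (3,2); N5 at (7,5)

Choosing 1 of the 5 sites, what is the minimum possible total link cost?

18

Open {A}.
  N1→A 5, N2→A 2, N3→A 4, N4→A 4, N5→A 3  ⇒ total 18.
Compare {B}: total 21.
Compare {E}: total 21.
No size-1 selection does better; minimum is 18.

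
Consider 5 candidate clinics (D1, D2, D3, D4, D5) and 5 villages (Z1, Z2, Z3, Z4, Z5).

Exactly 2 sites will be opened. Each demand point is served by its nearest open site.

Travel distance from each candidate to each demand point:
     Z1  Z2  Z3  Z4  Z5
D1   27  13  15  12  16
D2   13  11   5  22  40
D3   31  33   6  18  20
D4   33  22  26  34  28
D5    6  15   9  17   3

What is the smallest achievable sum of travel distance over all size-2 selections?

42

Open {D2, D5}.
  Z1→D5 6, Z2→D2 11, Z3→D2 5, Z4→D5 17, Z5→D5 3  ⇒ total 42.
Compare {D1, D5}: total 43.
Compare {D3, D5}: total 47.
No size-2 selection does better; minimum is 42.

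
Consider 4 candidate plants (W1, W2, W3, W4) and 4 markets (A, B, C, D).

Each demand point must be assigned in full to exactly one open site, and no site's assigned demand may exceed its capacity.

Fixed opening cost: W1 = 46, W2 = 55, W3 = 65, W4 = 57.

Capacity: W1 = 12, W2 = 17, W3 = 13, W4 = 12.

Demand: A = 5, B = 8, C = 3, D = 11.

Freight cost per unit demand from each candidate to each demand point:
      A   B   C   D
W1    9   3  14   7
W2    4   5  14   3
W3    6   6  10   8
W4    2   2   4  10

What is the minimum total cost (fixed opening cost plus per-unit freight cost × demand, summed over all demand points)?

193

Open {W2, W4}; cheapest assignment that respects the capacities:
  W2 (cap 17, load 16): A, D — cost 5×4 + 11×3 = 53
  W4 (cap 12, load 11): B, C — cost 8×2 + 3×4 = 28
  Shipping 81, fixed 112 → total 193.
  Any other capacity-feasible assignment to {W2, W4} ships for at least 81.
Compare {W1, W2}: its best feasible assignment gives total 220.
Compare {W1, W2, W4}: its best feasible assignment gives total 237.
Every other set of open sites that can feasibly serve all demand totals ≥ 220 even under its best assignment. Minimum: 193.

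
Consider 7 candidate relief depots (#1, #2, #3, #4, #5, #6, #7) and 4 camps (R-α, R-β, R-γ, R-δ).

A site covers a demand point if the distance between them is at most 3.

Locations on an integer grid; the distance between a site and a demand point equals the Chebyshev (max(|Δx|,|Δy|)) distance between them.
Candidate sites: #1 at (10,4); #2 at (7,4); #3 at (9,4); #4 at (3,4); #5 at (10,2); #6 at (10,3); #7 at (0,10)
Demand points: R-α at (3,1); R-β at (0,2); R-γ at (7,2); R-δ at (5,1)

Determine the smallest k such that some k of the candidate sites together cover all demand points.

Coverage sets (demand points within 3 of each site):
  #1: {R-γ}
  #2: {R-γ, R-δ}
  #3: {R-γ}
  #4: {R-α, R-β, R-δ}
  #5: {R-γ}
  #6: {R-γ}
  #7: {}
No single site covers all 4 demand points.
But {#1, #4} covers everything, so the minimum is 2.

2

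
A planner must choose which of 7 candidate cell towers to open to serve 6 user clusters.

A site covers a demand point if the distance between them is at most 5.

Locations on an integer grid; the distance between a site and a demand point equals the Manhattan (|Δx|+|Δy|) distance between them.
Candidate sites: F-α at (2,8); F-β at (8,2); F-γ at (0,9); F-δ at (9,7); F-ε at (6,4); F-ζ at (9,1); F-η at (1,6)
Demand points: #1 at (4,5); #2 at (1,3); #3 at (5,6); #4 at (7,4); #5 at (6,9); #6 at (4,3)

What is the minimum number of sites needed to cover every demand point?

Coverage sets (demand points within 5 of each site):
  F-α: {#1, #3, #5}
  F-β: {#4, #6}
  F-γ: {}
  F-δ: {#3, #4, #5}
  F-ε: {#1, #3, #4, #5, #6}
  F-ζ: {#4}
  F-η: {#1, #2, #3}
No single site covers all 6 demand points.
But {F-ε, F-η} covers everything, so the minimum is 2.

2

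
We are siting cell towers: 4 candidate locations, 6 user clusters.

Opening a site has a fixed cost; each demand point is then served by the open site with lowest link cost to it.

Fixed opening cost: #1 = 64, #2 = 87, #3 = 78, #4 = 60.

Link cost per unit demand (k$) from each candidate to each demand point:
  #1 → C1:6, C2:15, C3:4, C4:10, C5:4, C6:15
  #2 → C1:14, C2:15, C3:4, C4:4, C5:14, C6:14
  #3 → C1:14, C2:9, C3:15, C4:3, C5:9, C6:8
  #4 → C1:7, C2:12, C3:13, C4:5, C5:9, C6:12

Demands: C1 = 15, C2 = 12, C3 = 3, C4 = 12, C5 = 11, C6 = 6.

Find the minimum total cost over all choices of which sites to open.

480

Open {#1, #3}: assign each demand point to its cheapest open site.
  C1→#1 15×6=90, C2→#3 12×9=108, C3→#1 3×4=12, C4→#3 12×3=36, C5→#1 11×4=44, C6→#3 6×8=48
  link cost 338, fixed 142 → total 480.
Compare {#1, #3, #4}: link cost 338 + fixed 202 = 540.
Compare {#1, #4}: link cost 422 + fixed 124 = 546.
Compare {#1, #2, #3}: link cost 338 + fixed 229 = 567.
All other subsets cost ≥ 540. Minimum total cost: 480.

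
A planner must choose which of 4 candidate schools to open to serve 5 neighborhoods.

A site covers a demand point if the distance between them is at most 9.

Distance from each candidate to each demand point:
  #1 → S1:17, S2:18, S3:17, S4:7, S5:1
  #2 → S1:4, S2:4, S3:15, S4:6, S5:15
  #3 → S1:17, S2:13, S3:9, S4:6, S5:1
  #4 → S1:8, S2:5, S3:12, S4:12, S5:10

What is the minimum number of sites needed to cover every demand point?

2

Coverage sets (demand points within 9 of each site):
  #1: {S4, S5}
  #2: {S1, S2, S4}
  #3: {S3, S4, S5}
  #4: {S1, S2}
No single site covers all 5 demand points.
But {#2, #3} covers everything, so the minimum is 2.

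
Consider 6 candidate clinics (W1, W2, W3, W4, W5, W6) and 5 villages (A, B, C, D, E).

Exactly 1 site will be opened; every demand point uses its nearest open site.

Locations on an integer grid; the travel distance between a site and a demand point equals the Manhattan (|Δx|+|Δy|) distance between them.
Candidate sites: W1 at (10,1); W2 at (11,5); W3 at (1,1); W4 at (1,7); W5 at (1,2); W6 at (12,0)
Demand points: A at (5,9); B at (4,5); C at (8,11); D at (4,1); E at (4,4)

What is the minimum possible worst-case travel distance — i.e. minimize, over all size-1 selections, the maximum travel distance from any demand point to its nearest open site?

11

Open {W2}.
  Farthest demand point is D at travel distance 11 (to W2); all others are ≤ 11.
With {W4} the worst case is 11.
With {W1} the worst case is 13.
No size-1 selection achieves below 11.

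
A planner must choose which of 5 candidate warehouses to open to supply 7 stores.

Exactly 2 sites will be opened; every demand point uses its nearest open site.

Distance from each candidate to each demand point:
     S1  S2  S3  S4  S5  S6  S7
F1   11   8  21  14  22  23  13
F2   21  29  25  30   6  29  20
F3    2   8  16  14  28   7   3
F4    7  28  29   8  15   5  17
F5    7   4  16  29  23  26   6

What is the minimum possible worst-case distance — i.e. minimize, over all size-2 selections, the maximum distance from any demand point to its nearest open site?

Open {F2, F3}.
  Farthest demand point is S3 at distance 16 (to F3); all others are ≤ 16.
With {F3, F4} the worst case is 16.
With {F4, F5} the worst case is 16.
No size-2 selection achieves below 16.

16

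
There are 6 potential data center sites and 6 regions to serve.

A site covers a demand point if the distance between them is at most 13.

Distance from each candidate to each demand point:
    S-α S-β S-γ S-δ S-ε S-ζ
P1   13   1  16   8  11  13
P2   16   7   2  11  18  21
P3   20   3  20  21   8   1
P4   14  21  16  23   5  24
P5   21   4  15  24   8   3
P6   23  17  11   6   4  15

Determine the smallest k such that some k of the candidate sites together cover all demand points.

Coverage sets (demand points within 13 of each site):
  P1: {S-α, S-β, S-δ, S-ε, S-ζ}
  P2: {S-β, S-γ, S-δ}
  P3: {S-β, S-ε, S-ζ}
  P4: {S-ε}
  P5: {S-β, S-ε, S-ζ}
  P6: {S-γ, S-δ, S-ε}
No single site covers all 6 demand points.
But {P1, P2} covers everything, so the minimum is 2.

2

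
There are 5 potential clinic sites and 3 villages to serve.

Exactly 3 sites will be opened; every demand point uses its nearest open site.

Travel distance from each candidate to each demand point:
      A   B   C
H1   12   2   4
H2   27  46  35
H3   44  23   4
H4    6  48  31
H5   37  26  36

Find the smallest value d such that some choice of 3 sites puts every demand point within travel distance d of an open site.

6

Open {H1, H2, H4}.
  Farthest demand point is A at travel distance 6 (to H4); all others are ≤ 6.
With {H1, H3, H4} the worst case is 6.
With {H1, H4, H5} the worst case is 6.
No size-3 selection achieves below 6.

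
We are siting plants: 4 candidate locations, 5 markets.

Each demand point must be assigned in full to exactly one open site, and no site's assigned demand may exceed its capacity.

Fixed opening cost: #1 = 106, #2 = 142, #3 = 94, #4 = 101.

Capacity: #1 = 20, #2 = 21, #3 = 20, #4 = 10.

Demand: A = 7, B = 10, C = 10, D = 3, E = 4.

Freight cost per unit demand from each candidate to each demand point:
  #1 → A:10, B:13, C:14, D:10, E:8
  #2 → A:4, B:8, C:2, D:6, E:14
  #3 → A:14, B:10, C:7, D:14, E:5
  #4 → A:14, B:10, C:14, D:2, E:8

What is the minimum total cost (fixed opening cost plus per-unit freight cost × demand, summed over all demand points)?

Open {#2, #3}; cheapest assignment that respects the capacities:
  #2 (cap 21, load 20): A, C, D — cost 7×4 + 10×2 + 3×6 = 66
  #3 (cap 20, load 14): B, E — cost 10×10 + 4×5 = 120
  Shipping 186, fixed 236 → total 422.
  Any other capacity-feasible assignment to {#2, #3} ships for at least 186.
Compare {#1, #2}: its best feasible assignment gives total 476.
Compare {#1, #3}: its best feasible assignment gives total 502.
Every other set of open sites that can feasibly serve all demand totals ≥ 476 even under its best assignment. Minimum: 422.

422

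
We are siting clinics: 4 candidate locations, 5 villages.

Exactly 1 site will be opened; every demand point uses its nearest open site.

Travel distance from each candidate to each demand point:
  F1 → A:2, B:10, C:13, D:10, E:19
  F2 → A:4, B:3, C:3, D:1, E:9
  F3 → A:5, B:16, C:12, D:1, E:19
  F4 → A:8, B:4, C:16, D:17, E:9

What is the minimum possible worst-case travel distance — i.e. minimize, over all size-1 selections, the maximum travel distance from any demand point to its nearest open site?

9

Open {F2}.
  Farthest demand point is E at travel distance 9 (to F2); all others are ≤ 9.
With {F4} the worst case is 17.
With {F1} the worst case is 19.
No size-1 selection achieves below 9.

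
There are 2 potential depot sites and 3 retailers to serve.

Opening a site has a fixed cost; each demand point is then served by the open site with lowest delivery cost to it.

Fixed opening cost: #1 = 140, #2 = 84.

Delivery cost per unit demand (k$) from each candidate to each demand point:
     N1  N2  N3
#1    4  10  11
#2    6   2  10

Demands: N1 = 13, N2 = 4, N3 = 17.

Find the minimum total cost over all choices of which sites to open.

Open {#2}: assign each demand point to its cheapest open site.
  N1→#2 13×6=78, N2→#2 4×2=8, N3→#2 17×10=170
  delivery cost 256, fixed 84 → total 340.
Compare {#1}: delivery cost 279 + fixed 140 = 419.
Compare {#1, #2}: delivery cost 230 + fixed 224 = 454.

340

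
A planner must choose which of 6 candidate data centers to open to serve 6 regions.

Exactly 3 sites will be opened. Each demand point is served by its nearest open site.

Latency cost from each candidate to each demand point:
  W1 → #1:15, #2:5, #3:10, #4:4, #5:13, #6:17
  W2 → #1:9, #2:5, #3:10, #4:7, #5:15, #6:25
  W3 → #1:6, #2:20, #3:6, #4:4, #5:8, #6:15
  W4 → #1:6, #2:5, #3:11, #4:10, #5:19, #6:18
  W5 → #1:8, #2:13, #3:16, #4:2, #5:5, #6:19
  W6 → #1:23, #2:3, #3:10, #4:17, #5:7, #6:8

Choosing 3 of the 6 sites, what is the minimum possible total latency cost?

Open {W3, W5, W6}.
  #1→W3 6, #2→W6 3, #3→W3 6, #4→W5 2, #5→W5 5, #6→W6 8  ⇒ total 30.
Compare {W1, W3, W6}: total 34.
Compare {W2, W3, W6}: total 34.
No size-3 selection does better; minimum is 30.

30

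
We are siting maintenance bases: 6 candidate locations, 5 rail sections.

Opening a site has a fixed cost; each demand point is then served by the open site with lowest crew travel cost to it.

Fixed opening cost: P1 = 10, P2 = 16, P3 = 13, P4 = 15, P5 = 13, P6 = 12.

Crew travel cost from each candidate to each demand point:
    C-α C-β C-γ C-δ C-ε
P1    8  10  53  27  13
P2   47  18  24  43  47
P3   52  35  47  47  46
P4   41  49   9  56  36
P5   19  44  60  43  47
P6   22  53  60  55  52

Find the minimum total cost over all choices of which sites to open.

Open {P1, P4}: assign each demand point to its cheapest open site.
  C-α→P1 8, C-β→P1 10, C-γ→P4 9, C-δ→P1 27, C-ε→P1 13
  crew travel cost 67, fixed 25 → total 92.
Compare {P1, P4, P6}: crew travel cost 67 + fixed 37 = 104.
Compare {P1, P3, P4}: crew travel cost 67 + fixed 38 = 105.
Compare {P1, P4, P5}: crew travel cost 67 + fixed 38 = 105.
All other subsets cost ≥ 104. Minimum total cost: 92.

92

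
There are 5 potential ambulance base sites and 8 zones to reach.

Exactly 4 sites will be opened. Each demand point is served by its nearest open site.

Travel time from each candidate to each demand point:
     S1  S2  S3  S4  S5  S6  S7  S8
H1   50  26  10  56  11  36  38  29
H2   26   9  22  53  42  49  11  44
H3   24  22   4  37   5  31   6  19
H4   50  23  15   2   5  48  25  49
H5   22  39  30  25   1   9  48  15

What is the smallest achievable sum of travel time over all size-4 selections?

Open {H2, H3, H4, H5}.
  S1→H5 22, S2→H2 9, S3→H3 4, S4→H4 2, S5→H5 1, S6→H5 9, S7→H3 6, S8→H5 15  ⇒ total 68.
Compare {H1, H2, H4, H5}: total 79.
Compare {H1, H3, H4, H5}: total 81.
No size-4 selection does better; minimum is 68.

68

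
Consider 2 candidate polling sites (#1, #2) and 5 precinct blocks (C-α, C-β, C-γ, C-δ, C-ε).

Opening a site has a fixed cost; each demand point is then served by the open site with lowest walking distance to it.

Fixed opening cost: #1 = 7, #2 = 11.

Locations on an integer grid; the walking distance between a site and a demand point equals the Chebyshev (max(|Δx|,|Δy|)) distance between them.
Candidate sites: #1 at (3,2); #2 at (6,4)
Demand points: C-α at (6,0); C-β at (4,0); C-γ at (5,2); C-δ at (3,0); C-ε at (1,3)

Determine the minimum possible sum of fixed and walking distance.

Open {#1}: assign each demand point to its cheapest open site.
  C-α→#1 3, C-β→#1 2, C-γ→#1 2, C-δ→#1 2, C-ε→#1 2
  walking distance 11, fixed 7 → total 18.
Compare {#1, #2}: walking distance 11 + fixed 18 = 29.
Compare {#2}: walking distance 19 + fixed 11 = 30.

18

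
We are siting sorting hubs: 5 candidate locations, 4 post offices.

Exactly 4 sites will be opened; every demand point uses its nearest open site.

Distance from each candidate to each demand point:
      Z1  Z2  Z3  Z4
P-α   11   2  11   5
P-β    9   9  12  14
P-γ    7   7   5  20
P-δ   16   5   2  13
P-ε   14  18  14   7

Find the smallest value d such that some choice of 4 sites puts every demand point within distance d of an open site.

Open {P-α, P-β, P-γ, P-δ}.
  Farthest demand point is Z1 at distance 7 (to P-γ); all others are ≤ 7.
With {P-α, P-β, P-γ, P-ε} the worst case is 7.
With {P-α, P-γ, P-δ, P-ε} the worst case is 7.
No size-4 selection achieves below 7.

7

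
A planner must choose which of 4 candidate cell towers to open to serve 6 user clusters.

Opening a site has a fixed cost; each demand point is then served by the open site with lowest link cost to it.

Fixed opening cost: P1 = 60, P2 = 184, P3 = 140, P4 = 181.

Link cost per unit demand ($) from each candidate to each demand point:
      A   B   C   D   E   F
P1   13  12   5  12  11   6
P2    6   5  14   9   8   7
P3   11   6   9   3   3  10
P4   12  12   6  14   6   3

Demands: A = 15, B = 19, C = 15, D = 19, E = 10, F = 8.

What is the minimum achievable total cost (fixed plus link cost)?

Open {P1, P3}: assign each demand point to its cheapest open site.
  A→P3 15×11=165, B→P3 19×6=114, C→P1 15×5=75, D→P3 19×3=57, E→P3 10×3=30, F→P1 8×6=48
  link cost 489, fixed 200 → total 689.
Compare {P3}: link cost 581 + fixed 140 = 721.
Compare {P1, P2, P3}: link cost 395 + fixed 384 = 779.
Compare {P2, P3}: link cost 463 + fixed 324 = 787.
All other subsets cost ≥ 721. Minimum total cost: 689.

689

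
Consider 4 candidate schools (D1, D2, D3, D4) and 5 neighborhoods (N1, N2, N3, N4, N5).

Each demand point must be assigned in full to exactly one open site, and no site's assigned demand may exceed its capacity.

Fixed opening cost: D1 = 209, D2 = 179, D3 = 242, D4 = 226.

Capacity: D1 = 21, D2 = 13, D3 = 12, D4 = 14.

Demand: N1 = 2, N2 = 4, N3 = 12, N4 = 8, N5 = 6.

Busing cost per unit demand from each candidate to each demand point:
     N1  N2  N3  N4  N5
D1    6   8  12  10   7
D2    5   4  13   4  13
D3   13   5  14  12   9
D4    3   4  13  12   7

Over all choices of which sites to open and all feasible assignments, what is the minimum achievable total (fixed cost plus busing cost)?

634

Open {D1, D2}; cheapest assignment that respects the capacities:
  D1 (cap 21, load 20): N1, N3, N5 — cost 2×6 + 12×12 + 6×7 = 198
  D2 (cap 13, load 12): N2, N4 — cost 4×4 + 8×4 = 48
  Shipping 246, fixed 388 → total 634.
  Any other capacity-feasible assignment to {D1, D2} ships for at least 246.
Compare {D1, D4}: its best feasible assignment gives total 723.
Compare {D1, D3}: its best feasible assignment gives total 765.
Every other set of open sites that can feasibly serve all demand totals ≥ 723 even under its best assignment. Minimum: 634.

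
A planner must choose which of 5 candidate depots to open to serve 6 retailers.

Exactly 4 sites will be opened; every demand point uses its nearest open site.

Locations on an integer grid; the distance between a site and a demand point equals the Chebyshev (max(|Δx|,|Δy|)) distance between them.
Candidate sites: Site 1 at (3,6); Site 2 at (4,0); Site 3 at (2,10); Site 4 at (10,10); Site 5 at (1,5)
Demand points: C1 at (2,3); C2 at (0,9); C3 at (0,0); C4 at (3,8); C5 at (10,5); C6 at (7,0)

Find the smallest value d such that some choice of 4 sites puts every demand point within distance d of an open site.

5

Open {Site 1, Site 2, Site 3, Site 4}.
  Farthest demand point is C5 at distance 5 (to Site 4); all others are ≤ 5.
With {Site 1, Site 2, Site 4, Site 5} the worst case is 5.
With {Site 2, Site 3, Site 4, Site 5} the worst case is 5.
No size-4 selection achieves below 5.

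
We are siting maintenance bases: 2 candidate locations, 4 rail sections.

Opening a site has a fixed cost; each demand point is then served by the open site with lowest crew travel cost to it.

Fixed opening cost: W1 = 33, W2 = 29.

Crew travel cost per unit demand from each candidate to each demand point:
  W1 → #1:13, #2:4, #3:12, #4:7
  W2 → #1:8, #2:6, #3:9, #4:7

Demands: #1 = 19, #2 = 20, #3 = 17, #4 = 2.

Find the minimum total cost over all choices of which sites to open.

Open {W1, W2}: assign each demand point to its cheapest open site.
  #1→W2 19×8=152, #2→W1 20×4=80, #3→W2 17×9=153, #4→W1 2×7=14
  crew travel cost 399, fixed 62 → total 461.
Compare {W2}: crew travel cost 439 + fixed 29 = 468.
Compare {W1}: crew travel cost 545 + fixed 33 = 578.

461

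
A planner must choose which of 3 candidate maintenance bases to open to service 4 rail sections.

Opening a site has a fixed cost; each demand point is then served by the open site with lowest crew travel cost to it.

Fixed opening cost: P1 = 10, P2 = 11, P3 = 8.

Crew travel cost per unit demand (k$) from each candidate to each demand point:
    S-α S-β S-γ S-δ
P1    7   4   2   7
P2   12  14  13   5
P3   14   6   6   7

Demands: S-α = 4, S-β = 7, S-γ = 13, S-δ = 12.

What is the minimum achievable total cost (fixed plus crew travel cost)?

Open {P1, P2}: assign each demand point to its cheapest open site.
  S-α→P1 4×7=28, S-β→P1 7×4=28, S-γ→P1 13×2=26, S-δ→P2 12×5=60
  crew travel cost 142, fixed 21 → total 163.
Compare {P1, P2, P3}: crew travel cost 142 + fixed 29 = 171.
Compare {P1}: crew travel cost 166 + fixed 10 = 176.
Compare {P1, P3}: crew travel cost 166 + fixed 18 = 184.
All other subsets cost ≥ 171. Minimum total cost: 163.

163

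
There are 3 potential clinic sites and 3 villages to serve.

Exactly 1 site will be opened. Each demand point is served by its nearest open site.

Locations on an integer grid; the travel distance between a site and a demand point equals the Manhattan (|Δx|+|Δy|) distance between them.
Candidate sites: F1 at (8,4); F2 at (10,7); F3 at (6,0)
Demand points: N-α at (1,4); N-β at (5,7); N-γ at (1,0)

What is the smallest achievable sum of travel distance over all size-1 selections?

22

Open {F3}.
  N-α→F3 9, N-β→F3 8, N-γ→F3 5  ⇒ total 22.
Compare {F1}: total 24.
Compare {F2}: total 33.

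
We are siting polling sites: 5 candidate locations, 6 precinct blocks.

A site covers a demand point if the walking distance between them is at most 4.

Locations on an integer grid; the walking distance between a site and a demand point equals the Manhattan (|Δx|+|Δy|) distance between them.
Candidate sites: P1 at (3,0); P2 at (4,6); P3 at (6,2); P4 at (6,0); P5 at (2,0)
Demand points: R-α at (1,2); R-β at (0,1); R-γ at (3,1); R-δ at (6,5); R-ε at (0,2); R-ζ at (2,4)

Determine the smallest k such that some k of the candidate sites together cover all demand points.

Coverage sets (demand points within 4 of each site):
  P1: {R-α, R-β, R-γ}
  P2: {R-δ, R-ζ}
  P3: {R-γ, R-δ}
  P4: {R-γ}
  P5: {R-α, R-β, R-γ, R-ε, R-ζ}
No single site covers all 6 demand points.
But {P2, P5} covers everything, so the minimum is 2.

2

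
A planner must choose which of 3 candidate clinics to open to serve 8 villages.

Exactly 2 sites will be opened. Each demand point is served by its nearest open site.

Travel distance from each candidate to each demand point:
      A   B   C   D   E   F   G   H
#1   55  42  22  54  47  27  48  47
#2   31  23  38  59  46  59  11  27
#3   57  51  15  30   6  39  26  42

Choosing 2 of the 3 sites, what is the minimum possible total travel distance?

Open {#2, #3}.
  A→#2 31, B→#2 23, C→#3 15, D→#3 30, E→#3 6, F→#3 39, G→#2 11, H→#2 27  ⇒ total 182.
Compare {#1, #2}: total 241.
Compare {#1, #3}: total 243.

182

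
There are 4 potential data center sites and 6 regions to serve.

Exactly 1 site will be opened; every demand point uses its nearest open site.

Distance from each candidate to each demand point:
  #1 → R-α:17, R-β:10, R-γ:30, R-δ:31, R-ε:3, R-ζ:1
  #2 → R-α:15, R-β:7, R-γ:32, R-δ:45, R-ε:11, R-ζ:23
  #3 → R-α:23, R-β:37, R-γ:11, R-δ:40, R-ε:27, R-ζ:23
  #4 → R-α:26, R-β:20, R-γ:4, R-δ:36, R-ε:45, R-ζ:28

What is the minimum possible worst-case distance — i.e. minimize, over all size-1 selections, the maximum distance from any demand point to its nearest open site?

31

Open {#1}.
  Farthest demand point is R-δ at distance 31 (to #1); all others are ≤ 31.
With {#3} the worst case is 40.
With {#2} the worst case is 45.
No size-1 selection achieves below 31.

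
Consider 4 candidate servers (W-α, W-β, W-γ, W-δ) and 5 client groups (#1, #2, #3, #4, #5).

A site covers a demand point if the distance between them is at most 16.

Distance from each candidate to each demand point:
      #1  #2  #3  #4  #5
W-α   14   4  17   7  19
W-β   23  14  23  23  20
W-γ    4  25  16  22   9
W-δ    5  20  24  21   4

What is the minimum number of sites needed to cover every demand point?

Coverage sets (demand points within 16 of each site):
  W-α: {#1, #2, #4}
  W-β: {#2}
  W-γ: {#1, #3, #5}
  W-δ: {#1, #5}
No single site covers all 5 demand points.
But {W-α, W-γ} covers everything, so the minimum is 2.

2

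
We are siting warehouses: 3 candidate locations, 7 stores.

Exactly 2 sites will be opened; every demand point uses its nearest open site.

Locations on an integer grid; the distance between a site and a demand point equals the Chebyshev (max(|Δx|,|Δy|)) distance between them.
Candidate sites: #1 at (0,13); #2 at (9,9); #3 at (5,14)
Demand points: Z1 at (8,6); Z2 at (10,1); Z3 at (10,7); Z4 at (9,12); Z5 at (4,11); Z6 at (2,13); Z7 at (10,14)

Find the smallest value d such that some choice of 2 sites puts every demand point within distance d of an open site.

Open {#1, #2}.
  Farthest demand point is Z2 at distance 8 (to #2); all others are ≤ 8.
With {#2, #3} the worst case is 8.
With {#1, #3} the worst case is 12.
No size-2 selection achieves below 8.

8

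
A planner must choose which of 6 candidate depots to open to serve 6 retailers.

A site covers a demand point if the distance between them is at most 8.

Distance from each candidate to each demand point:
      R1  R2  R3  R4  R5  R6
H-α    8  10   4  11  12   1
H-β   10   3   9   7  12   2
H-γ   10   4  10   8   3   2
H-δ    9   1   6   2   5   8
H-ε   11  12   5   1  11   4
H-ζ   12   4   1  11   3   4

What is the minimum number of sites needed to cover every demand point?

2

Coverage sets (demand points within 8 of each site):
  H-α: {R1, R3, R6}
  H-β: {R2, R4, R6}
  H-γ: {R2, R4, R5, R6}
  H-δ: {R2, R3, R4, R5, R6}
  H-ε: {R3, R4, R6}
  H-ζ: {R2, R3, R5, R6}
No single site covers all 6 demand points.
But {H-α, H-γ} covers everything, so the minimum is 2.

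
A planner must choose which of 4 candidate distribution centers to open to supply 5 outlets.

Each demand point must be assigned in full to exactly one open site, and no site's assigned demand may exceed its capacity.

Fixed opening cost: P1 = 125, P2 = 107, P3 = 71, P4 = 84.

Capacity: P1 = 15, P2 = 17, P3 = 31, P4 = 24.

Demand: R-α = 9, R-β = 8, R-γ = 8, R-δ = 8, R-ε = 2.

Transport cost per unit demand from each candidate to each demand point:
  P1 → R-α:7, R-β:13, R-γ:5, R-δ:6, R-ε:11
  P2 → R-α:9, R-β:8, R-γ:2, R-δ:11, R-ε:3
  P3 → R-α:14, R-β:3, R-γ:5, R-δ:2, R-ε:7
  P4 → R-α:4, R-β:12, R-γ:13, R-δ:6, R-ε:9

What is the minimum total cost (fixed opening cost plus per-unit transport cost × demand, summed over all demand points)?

Open {P3, P4}; cheapest assignment that respects the capacities:
  P3 (cap 31, load 26): R-β, R-γ, R-δ, R-ε — cost 8×3 + 8×5 + 8×2 + 2×7 = 94
  P4 (cap 24, load 9): R-α — cost 9×4 = 36
  Shipping 130, fixed 155 → total 285.
  Any other capacity-feasible assignment to {P3, P4} ships for at least 130.
Compare {P2, P3}: its best feasible assignment gives total 329.
Compare {P1, P3}: its best feasible assignment gives total 353.
Every other set of open sites that can feasibly serve all demand totals ≥ 329 even under its best assignment. Minimum: 285.

285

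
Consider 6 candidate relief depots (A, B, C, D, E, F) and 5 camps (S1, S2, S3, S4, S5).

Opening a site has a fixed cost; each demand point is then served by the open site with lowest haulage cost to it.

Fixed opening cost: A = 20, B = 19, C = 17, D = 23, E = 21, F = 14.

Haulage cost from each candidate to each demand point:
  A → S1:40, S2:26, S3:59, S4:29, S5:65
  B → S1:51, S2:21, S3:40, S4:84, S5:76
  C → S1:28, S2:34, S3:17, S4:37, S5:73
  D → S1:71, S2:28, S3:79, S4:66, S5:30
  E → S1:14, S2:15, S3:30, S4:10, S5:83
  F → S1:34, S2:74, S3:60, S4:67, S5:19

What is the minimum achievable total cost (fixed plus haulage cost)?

123

Open {E, F}: assign each demand point to its cheapest open site.
  S1→E 14, S2→E 15, S3→E 30, S4→E 10, S5→F 19
  haulage cost 88, fixed 35 → total 123.
Compare {C, E, F}: haulage cost 75 + fixed 52 = 127.
Compare {B, E, F}: haulage cost 88 + fixed 54 = 142.
Compare {D, E}: haulage cost 99 + fixed 44 = 143.
All other subsets cost ≥ 127. Minimum total cost: 123.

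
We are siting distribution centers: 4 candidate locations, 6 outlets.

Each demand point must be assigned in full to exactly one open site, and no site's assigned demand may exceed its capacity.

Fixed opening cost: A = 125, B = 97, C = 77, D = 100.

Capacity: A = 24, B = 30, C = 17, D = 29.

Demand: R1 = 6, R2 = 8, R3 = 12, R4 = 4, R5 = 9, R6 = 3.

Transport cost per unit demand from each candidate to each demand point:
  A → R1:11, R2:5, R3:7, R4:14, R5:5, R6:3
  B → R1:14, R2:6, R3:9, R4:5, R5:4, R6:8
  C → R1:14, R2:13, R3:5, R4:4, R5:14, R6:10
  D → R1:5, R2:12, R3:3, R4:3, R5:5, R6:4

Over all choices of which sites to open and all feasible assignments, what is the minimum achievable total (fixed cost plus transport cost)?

371

Open {B, D}; cheapest assignment that respects the capacities:
  B (cap 30, load 17): R2, R5 — cost 8×6 + 9×4 = 84
  D (cap 29, load 25): R1, R3, R4, R6 — cost 6×5 + 12×3 + 4×3 + 3×4 = 90
  Shipping 174, fixed 197 → total 371.
  Any other capacity-feasible assignment to {B, D} ships for at least 174.
Compare {A, D}: its best feasible assignment gives total 397.
Compare {C, D}: its best feasible assignment gives total 436.
Every other set of open sites that can feasibly serve all demand totals ≥ 397 even under its best assignment. Minimum: 371.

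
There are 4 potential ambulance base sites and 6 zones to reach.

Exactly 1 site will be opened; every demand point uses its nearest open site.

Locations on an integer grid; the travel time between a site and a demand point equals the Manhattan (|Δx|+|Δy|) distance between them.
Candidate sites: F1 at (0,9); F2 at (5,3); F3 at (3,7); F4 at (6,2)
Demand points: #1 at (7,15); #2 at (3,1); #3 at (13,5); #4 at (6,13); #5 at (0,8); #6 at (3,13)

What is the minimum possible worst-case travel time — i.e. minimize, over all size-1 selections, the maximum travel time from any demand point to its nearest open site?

Open {F3}.
  Farthest demand point is #1 at travel time 12 (to F3); all others are ≤ 12.
With {F2} the worst case is 14.
With {F4} the worst case is 14.
No size-1 selection achieves below 12.

12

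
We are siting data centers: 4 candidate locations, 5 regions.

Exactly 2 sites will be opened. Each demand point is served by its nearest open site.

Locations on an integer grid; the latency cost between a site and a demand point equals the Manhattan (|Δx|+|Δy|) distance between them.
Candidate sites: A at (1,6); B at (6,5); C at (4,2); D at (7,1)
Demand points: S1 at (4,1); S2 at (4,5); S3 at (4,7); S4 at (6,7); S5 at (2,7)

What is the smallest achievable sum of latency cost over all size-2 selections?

Open {B, C}.
  S1→C 1, S2→B 2, S3→B 4, S4→B 2, S5→B 6  ⇒ total 15.
Compare {A, B}: total 16.
Compare {A, C}: total 16.
No size-2 selection does better; minimum is 15.

15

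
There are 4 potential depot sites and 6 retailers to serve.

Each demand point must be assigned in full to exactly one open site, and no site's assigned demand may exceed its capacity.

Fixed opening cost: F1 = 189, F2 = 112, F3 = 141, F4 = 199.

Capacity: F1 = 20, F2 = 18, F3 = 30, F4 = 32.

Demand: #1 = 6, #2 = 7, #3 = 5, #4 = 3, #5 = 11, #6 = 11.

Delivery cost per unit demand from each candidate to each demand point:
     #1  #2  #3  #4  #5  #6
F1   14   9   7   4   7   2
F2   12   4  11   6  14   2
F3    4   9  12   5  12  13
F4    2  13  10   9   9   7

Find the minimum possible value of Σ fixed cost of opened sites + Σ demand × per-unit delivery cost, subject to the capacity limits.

534

Open {F2, F3}; cheapest assignment that respects the capacities:
  F2 (cap 18, load 18): #2, #6 — cost 7×4 + 11×2 = 50
  F3 (cap 30, load 25): #1, #3, #4, #5 — cost 6×4 + 5×12 + 3×5 + 11×12 = 231
  Shipping 281, fixed 253 → total 534.
  Any other capacity-feasible assignment to {F2, F3} ships for at least 281.
Compare {F2, F4}: its best feasible assignment gives total 549.
Compare {F1, F3}: its best feasible assignment gives total 618.
Every other set of open sites that can feasibly serve all demand totals ≥ 549 even under its best assignment. Minimum: 534.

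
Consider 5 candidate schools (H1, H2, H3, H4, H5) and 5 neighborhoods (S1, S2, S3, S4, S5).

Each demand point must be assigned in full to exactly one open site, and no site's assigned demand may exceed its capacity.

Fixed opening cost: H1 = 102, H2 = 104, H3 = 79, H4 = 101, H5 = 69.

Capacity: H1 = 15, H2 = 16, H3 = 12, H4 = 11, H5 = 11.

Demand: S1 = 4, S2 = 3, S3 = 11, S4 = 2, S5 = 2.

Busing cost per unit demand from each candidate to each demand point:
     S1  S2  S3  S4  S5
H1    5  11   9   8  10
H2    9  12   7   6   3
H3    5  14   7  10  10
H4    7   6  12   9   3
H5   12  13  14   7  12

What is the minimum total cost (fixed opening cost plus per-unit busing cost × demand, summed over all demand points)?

Open {H3, H4}; cheapest assignment that respects the capacities:
  H3 (cap 12, load 11): S3 — cost 11×7 = 77
  H4 (cap 11, load 11): S1, S2, S4, S5 — cost 4×7 + 3×6 + 2×9 + 2×3 = 70
  Shipping 147, fixed 180 → total 327.
  Any other capacity-feasible assignment to {H3, H4} ships for at least 147.
Compare {H2, H3}: its best feasible assignment gives total 340.
Compare {H2, H4}: its best feasible assignment gives total 346.
Every other set of open sites that can feasibly serve all demand totals ≥ 340 even under its best assignment. Minimum: 327.

327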